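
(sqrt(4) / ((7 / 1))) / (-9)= -2 / 63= -0.03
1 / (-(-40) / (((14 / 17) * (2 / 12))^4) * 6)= 2401 / 1623648240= 0.00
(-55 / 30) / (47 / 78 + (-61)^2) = -143 / 290285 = -0.00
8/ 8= 1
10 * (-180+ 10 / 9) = -1788.89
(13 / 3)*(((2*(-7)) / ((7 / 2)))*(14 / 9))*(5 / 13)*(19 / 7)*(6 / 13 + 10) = -294.47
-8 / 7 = -1.14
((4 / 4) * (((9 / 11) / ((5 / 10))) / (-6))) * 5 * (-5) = 75 / 11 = 6.82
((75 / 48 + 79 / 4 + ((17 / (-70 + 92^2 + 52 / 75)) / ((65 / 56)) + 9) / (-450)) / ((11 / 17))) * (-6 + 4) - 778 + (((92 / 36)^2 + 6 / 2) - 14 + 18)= -830.28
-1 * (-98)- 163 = -65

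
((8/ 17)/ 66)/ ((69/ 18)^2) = 48/ 98923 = 0.00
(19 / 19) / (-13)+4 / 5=47 / 65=0.72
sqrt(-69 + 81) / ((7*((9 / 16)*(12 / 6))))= 16*sqrt(3) / 63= 0.44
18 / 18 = 1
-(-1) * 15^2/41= 225/41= 5.49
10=10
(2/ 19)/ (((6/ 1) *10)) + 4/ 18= 383/ 1710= 0.22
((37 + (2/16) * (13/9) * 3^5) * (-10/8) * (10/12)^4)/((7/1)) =-2021875/290304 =-6.96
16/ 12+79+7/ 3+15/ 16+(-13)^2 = 12125/ 48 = 252.60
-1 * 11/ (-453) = 11/ 453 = 0.02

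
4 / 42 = 2 / 21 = 0.10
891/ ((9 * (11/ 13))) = 117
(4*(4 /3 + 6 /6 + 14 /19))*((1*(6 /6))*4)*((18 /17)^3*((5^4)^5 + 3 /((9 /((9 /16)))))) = 519104003906251020600 /93347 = 5561014321898411.52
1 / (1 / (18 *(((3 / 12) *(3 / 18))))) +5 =23 / 4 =5.75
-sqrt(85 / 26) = -sqrt(2210) / 26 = -1.81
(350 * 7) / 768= 1225 / 384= 3.19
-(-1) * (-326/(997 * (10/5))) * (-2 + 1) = 163/997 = 0.16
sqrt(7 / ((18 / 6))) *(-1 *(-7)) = 7 *sqrt(21) / 3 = 10.69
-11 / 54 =-0.20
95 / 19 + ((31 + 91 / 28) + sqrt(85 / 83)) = sqrt(7055) / 83 + 157 / 4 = 40.26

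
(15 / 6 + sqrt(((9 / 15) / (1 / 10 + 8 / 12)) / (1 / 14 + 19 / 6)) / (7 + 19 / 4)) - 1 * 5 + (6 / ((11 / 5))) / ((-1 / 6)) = -415 / 22 + 6 * sqrt(16422) / 18377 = -18.82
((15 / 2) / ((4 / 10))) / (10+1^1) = 75 / 44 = 1.70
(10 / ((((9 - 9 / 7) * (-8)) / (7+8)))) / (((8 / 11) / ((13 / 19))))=-2.29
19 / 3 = 6.33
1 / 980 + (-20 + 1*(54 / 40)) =-4569 / 245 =-18.65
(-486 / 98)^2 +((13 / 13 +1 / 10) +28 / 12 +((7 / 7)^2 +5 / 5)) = 2162833 / 72030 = 30.03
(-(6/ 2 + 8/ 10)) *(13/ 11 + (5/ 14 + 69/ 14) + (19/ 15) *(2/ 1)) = -197524/ 5775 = -34.20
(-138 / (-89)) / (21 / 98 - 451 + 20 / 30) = -5796 / 1682545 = -0.00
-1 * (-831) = 831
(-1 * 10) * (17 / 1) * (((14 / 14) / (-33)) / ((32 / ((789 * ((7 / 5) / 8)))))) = 31297 / 1408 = 22.23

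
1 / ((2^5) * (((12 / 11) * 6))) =11 / 2304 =0.00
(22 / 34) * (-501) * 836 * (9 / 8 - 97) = 883429833 / 34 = 25983230.38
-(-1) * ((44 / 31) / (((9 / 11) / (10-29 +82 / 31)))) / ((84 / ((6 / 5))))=-40898 / 100905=-0.41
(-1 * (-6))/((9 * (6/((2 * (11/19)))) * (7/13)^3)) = 48334/58653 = 0.82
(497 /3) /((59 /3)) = 497 /59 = 8.42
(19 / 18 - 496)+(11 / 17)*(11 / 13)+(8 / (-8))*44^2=-9668119 / 3978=-2430.40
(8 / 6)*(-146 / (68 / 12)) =-584 / 17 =-34.35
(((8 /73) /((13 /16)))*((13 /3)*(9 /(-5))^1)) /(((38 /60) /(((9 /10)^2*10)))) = -93312 /6935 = -13.46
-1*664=-664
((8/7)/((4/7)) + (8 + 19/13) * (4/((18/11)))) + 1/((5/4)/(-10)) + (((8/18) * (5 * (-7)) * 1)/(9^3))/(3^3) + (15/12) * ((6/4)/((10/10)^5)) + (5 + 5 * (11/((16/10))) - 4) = 500905387/9211644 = 54.38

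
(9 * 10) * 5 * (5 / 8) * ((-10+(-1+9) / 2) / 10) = -675 / 4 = -168.75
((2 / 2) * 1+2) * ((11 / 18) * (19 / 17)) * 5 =1045 / 102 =10.25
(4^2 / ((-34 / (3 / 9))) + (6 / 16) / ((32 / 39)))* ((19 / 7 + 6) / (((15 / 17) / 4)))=239059 / 20160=11.86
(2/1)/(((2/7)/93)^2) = 423801/2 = 211900.50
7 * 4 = 28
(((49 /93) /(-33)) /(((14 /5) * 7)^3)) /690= -25 /8135010576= -0.00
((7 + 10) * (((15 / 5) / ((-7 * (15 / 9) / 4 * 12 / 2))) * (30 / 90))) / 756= -17 / 13230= -0.00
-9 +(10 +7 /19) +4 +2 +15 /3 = 12.37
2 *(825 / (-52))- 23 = -1423 / 26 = -54.73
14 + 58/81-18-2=-428/81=-5.28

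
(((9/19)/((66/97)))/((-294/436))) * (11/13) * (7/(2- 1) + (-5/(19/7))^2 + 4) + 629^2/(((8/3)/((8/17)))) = 304997050569/4369183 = 69806.43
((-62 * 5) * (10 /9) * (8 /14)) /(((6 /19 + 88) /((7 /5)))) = -23560 /7551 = -3.12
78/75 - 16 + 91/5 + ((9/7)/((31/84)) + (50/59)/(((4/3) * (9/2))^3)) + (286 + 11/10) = 1451009797/4938300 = 293.83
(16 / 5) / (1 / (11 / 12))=44 / 15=2.93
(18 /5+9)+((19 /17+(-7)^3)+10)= -27139 /85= -319.28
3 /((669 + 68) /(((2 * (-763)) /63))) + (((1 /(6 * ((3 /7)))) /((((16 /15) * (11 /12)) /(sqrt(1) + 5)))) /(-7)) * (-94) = 141269 /4422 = 31.95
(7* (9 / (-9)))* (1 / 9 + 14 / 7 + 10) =-763 / 9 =-84.78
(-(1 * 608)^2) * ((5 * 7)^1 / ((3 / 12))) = -51752960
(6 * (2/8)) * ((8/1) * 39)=468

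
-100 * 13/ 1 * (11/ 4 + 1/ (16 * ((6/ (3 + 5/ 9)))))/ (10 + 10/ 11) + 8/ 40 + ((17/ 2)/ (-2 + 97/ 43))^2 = 302705743/ 392040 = 772.13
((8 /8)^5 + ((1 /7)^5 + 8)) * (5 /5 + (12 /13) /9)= 6504352 /655473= 9.92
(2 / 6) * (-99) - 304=-337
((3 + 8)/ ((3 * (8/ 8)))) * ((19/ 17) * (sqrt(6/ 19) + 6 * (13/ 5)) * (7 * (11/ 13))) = 847 * sqrt(114)/ 663 + 32186/ 85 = 392.30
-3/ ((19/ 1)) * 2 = -6/ 19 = -0.32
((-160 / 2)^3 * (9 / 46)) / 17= -5892.58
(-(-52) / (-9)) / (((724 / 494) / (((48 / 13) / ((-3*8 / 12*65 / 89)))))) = 27056 / 2715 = 9.97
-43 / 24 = -1.79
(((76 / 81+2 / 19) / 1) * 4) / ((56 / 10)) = 8030 / 10773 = 0.75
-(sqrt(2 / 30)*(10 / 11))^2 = -20 / 363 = -0.06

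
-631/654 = -0.96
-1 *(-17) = 17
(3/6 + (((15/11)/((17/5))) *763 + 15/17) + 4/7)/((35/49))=161253/374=431.16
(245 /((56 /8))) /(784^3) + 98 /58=3373232273 /1996402688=1.69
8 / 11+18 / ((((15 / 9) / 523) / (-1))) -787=-353907 / 55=-6434.67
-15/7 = -2.14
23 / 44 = 0.52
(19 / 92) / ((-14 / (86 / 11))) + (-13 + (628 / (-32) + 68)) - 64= -407193 / 14168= -28.74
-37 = -37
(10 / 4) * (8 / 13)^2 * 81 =12960 / 169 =76.69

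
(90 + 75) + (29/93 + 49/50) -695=-528.71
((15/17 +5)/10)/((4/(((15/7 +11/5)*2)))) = 1.28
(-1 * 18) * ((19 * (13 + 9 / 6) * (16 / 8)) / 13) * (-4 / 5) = 39672 / 65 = 610.34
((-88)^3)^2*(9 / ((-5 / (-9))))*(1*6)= 225700386177024 / 5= 45140077235404.80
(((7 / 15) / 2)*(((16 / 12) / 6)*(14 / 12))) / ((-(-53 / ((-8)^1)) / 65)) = -2548 / 4293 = -0.59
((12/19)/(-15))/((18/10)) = -4/171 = -0.02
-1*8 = -8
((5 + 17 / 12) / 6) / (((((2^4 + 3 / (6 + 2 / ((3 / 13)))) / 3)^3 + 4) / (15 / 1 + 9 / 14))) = 38476548 / 371666969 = 0.10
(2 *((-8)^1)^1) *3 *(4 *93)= -17856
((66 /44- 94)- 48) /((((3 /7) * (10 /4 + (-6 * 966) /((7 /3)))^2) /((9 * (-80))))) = 134880 /3518767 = 0.04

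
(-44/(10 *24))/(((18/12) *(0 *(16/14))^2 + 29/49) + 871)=-539/2562480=-0.00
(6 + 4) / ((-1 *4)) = -5 / 2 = -2.50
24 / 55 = 0.44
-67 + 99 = 32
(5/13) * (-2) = -10/13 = -0.77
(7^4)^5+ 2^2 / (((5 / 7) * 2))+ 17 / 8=3191690651904480237 / 40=79792266297612005.92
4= 4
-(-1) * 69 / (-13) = -69 / 13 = -5.31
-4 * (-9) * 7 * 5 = 1260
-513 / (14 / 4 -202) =1026 / 397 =2.58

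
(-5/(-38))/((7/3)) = 15/266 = 0.06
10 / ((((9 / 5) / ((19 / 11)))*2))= 475 / 99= 4.80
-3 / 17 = -0.18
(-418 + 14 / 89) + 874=40598 / 89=456.16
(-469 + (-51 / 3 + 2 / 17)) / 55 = -1652 / 187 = -8.83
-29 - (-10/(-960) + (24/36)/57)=-158809/5472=-29.02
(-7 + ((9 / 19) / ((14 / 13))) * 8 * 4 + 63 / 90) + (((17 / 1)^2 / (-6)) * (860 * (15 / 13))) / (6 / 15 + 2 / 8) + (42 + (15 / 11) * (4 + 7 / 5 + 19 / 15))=-181661465341 / 2472470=-73473.68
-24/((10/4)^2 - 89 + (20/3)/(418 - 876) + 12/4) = 65952/219193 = 0.30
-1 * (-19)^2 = -361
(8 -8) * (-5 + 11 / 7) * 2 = 0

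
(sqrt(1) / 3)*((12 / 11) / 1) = 4 / 11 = 0.36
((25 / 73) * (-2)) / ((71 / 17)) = -850 / 5183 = -0.16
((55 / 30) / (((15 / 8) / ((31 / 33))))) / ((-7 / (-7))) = 124 / 135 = 0.92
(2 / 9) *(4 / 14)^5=64 / 151263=0.00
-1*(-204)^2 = -41616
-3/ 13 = -0.23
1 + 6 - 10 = -3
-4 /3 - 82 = -250 /3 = -83.33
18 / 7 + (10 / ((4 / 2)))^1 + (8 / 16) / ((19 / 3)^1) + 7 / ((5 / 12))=32519 / 1330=24.45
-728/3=-242.67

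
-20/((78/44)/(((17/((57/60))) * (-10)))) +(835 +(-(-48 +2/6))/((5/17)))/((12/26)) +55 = 47063183/11115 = 4234.20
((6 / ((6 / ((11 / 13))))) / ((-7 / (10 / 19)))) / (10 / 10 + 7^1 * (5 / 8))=-880 / 74347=-0.01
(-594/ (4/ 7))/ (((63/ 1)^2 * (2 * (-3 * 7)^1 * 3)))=11/ 5292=0.00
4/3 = 1.33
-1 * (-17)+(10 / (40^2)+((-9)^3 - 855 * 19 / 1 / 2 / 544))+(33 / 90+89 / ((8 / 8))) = -10404949 / 16320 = -637.56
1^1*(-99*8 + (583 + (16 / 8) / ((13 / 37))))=-2643 / 13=-203.31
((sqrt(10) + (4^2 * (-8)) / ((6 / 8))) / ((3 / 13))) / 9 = -6656 / 81 + 13 * sqrt(10) / 27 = -80.65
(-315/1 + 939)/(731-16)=48/55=0.87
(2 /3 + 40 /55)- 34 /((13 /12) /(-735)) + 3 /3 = 9897067 /429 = 23070.09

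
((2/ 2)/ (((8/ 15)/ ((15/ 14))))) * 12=675/ 28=24.11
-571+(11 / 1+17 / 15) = -8383 / 15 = -558.87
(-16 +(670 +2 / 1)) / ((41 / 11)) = 176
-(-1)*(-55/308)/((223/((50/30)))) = -25/18732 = -0.00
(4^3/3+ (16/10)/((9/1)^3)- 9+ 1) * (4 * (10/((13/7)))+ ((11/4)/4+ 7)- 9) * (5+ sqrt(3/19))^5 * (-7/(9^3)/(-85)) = 102204597771808 * sqrt(57)/20139474849975+ 4292939519008/42398894421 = 139.57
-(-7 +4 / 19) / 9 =0.75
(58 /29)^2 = 4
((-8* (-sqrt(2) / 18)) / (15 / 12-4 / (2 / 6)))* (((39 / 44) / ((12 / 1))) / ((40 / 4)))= -13* sqrt(2) / 42570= -0.00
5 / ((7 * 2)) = 5 / 14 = 0.36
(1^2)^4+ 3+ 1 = 5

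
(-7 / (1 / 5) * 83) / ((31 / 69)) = -200445 / 31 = -6465.97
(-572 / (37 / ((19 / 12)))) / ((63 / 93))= -84227 / 2331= -36.13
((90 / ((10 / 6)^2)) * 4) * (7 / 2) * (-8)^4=1857945.60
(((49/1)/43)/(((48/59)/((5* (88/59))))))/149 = 2695/38442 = 0.07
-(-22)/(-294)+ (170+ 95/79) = 1987306/11613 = 171.13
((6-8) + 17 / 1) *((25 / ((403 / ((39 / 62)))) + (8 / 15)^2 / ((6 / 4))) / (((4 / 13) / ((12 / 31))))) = 3856333 / 893730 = 4.31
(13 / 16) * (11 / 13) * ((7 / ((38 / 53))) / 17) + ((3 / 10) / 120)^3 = 8162000323 / 20672000000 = 0.39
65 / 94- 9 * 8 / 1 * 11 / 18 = -4071 / 94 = -43.31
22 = 22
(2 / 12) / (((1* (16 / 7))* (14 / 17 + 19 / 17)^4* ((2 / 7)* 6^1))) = 0.00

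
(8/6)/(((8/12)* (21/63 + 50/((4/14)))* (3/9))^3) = 6561/291063152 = 0.00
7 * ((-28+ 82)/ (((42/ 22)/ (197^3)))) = 1513783854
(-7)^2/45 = 49/45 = 1.09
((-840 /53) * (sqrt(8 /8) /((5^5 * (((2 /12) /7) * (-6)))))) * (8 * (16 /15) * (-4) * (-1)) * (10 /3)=4.04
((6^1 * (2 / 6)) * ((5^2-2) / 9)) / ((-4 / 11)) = -253 / 18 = -14.06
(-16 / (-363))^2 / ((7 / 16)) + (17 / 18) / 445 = 5387719 / 820920870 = 0.01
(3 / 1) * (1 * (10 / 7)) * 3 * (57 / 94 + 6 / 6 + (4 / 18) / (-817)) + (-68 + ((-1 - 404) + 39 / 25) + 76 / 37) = -111570800451 / 248633525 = -448.74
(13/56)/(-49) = -0.00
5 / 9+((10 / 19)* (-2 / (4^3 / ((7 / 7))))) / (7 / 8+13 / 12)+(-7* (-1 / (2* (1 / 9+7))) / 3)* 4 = 309497 / 257184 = 1.20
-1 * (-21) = 21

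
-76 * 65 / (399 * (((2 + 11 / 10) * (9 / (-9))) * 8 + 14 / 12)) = 2600 / 4963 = 0.52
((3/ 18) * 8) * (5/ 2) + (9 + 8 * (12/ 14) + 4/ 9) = 1237/ 63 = 19.63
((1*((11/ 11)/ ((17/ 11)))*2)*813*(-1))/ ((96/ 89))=-265309/ 272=-975.40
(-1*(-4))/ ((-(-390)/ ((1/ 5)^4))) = 0.00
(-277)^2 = 76729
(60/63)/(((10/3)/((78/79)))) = 156/553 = 0.28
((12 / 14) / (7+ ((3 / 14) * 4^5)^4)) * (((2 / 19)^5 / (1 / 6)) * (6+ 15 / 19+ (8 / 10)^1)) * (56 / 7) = 0.00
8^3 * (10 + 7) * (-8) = -69632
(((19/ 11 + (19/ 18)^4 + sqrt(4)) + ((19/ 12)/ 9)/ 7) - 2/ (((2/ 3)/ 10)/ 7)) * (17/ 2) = -28170631031/ 16166304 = -1742.55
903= 903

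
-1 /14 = -0.07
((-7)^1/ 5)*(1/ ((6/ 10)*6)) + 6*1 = 101/ 18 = 5.61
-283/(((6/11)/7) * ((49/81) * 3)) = -28017/14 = -2001.21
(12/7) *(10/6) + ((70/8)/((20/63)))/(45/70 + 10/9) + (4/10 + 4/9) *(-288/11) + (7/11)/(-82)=-98942981/27907880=-3.55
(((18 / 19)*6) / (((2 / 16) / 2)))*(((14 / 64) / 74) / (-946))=-189 / 665038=-0.00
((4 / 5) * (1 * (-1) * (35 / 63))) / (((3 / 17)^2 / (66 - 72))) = 2312 / 27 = 85.63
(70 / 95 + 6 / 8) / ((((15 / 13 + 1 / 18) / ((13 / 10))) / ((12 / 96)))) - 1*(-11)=9635393 / 860320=11.20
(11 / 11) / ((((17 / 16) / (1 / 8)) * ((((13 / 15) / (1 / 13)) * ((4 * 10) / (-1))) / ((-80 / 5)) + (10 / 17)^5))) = 1002252 / 240555833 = 0.00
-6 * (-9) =54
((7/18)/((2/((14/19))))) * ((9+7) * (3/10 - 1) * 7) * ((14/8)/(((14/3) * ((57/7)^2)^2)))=-5764801/6016920570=-0.00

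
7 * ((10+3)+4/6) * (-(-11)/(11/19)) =1817.67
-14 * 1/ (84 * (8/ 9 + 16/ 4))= -3/ 88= -0.03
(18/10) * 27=243/5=48.60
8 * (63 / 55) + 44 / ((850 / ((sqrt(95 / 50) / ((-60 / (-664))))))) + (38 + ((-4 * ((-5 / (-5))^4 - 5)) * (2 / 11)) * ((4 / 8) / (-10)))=1826 * sqrt(190) / 31875 + 2586 / 55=47.81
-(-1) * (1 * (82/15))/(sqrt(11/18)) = 6.99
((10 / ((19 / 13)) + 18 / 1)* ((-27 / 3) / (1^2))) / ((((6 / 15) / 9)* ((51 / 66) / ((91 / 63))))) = -3037320 / 323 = -9403.47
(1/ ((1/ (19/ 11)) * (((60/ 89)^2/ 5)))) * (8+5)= 1956487/ 7920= 247.03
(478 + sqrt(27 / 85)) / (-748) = -239 / 374 - 3 * sqrt(255) / 63580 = -0.64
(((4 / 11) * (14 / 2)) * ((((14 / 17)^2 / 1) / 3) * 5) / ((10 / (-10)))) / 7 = -3920 / 9537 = -0.41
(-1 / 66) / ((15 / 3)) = -1 / 330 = -0.00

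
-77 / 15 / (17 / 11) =-847 / 255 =-3.32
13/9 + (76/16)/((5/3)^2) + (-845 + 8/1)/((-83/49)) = 37147337/74700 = 497.29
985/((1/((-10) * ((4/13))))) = -39400/13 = -3030.77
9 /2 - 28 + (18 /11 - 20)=-921 /22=-41.86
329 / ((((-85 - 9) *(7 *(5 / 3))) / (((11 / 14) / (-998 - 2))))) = 33 / 140000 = 0.00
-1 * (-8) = 8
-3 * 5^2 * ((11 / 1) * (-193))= 159225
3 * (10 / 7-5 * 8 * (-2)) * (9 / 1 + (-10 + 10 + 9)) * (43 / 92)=330885 / 161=2055.19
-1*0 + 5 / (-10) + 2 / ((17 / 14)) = 39 / 34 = 1.15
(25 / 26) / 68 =25 / 1768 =0.01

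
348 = 348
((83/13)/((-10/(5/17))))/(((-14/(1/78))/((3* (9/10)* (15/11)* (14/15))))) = 747/1264120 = 0.00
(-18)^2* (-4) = -1296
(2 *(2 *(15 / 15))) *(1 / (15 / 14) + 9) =596 / 15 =39.73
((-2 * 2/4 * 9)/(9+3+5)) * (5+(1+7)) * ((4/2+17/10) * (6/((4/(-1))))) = 12987/340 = 38.20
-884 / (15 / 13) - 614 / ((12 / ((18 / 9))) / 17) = -12529 / 5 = -2505.80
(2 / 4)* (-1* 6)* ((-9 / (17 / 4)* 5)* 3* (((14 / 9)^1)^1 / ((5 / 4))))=2016 / 17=118.59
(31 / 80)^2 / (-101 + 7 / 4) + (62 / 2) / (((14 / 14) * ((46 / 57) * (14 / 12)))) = 3367040479 / 102267200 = 32.92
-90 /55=-18 /11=-1.64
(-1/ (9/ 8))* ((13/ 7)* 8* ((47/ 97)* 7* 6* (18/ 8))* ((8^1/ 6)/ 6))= -39104/ 291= -134.38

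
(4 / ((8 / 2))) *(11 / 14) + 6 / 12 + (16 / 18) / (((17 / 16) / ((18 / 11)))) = 3475 / 1309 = 2.65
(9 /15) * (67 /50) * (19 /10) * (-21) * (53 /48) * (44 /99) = -15.74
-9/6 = -3/2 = -1.50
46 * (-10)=-460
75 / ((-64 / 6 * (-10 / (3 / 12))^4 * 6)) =-3 / 6553600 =-0.00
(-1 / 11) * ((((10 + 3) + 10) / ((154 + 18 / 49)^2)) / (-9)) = 55223 / 5664195504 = 0.00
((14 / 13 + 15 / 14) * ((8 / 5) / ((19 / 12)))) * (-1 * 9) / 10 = -84456 / 43225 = -1.95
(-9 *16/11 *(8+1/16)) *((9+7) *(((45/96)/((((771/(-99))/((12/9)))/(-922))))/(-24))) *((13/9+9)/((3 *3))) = 4658405/771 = 6042.03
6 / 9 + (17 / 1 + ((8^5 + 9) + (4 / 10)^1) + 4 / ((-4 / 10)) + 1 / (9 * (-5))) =1475327 / 45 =32785.04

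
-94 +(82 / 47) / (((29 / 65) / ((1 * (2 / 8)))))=-253579 / 2726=-93.02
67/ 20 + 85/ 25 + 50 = 227/ 4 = 56.75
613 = 613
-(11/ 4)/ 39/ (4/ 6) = -11/ 104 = -0.11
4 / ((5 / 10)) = 8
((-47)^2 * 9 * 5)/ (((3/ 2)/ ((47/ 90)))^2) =4879681/ 405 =12048.60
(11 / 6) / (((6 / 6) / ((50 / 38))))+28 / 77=3481 / 1254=2.78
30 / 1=30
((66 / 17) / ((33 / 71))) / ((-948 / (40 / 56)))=-0.01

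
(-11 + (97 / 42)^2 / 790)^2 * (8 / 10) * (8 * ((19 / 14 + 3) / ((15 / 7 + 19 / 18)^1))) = 14316381012822061 / 13587323226750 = 1053.66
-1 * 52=-52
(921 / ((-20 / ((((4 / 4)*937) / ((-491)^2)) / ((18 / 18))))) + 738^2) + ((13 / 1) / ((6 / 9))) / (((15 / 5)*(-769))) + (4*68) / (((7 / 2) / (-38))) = 14059462409543179 / 25954780460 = 541690.67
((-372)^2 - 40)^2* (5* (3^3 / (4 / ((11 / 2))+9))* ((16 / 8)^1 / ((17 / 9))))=511587136241280 / 1819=281246364068.87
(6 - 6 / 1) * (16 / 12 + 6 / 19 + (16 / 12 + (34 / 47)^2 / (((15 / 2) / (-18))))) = 0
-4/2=-2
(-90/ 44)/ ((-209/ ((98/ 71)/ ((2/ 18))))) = 19845/ 163229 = 0.12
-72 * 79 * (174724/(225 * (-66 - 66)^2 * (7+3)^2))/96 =-28519/1080000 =-0.03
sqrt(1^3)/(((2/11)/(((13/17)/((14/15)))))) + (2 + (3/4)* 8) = 5953/476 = 12.51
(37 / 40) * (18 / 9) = 37 / 20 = 1.85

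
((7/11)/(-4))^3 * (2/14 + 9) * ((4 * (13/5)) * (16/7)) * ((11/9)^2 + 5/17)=-14338688/9163935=-1.56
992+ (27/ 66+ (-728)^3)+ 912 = -8488181847/ 22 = -385826447.59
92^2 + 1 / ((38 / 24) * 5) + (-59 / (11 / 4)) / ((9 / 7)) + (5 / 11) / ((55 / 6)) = 873934978 / 103455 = 8447.49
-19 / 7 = -2.71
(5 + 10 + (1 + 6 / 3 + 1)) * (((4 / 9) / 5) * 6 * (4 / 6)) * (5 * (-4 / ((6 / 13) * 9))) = -7904 / 243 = -32.53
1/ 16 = 0.06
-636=-636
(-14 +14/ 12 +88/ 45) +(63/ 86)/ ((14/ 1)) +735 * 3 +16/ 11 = 186935861/ 85140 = 2195.63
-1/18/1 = -1/18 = -0.06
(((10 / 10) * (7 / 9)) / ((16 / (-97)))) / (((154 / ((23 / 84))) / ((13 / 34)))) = -29003 / 9047808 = -0.00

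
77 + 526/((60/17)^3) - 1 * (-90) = 178.96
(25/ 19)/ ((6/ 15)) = 125/ 38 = 3.29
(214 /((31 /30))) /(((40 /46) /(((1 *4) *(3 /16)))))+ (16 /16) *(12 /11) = 245127 /1364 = 179.71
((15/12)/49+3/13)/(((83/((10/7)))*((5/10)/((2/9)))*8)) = 3265/13323492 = 0.00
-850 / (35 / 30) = -5100 / 7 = -728.57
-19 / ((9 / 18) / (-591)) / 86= 261.14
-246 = -246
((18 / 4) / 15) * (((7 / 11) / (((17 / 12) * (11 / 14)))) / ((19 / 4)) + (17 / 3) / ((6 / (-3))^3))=-110303 / 625328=-0.18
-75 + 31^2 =886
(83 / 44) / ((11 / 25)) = 2075 / 484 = 4.29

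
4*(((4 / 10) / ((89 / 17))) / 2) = 68 / 445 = 0.15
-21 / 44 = -0.48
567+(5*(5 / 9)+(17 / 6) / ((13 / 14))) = 67021 / 117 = 572.83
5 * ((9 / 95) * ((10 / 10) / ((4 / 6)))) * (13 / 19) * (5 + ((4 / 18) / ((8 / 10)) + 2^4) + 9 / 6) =7995 / 722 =11.07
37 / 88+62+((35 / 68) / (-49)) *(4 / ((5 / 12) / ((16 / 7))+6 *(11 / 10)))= 62.41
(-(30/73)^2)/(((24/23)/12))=-10350/5329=-1.94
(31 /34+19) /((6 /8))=1354 /51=26.55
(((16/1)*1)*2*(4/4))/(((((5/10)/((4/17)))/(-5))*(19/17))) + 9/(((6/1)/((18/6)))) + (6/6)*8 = -2085/38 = -54.87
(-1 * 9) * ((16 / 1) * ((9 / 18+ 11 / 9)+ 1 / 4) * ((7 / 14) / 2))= -71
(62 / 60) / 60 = 0.02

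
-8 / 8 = -1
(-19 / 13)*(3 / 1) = -57 / 13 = -4.38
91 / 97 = 0.94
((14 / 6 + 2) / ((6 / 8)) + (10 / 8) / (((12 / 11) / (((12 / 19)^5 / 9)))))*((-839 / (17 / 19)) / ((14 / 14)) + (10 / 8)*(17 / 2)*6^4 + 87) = 28341295236304 / 378843147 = 74810.10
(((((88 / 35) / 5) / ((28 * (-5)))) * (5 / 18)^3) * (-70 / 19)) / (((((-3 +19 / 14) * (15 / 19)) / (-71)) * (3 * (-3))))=-781 / 452709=-0.00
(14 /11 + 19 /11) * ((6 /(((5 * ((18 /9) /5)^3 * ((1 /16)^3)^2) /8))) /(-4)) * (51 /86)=-48129638400 /43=-1119293916.28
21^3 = 9261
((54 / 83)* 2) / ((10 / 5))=54 / 83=0.65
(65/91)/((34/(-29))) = -145/238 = -0.61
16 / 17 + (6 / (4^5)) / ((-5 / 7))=40603 / 43520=0.93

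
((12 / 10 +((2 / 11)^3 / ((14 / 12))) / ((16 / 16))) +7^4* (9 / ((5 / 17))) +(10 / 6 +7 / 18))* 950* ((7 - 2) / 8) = 29264767299025 / 670824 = 43625104.80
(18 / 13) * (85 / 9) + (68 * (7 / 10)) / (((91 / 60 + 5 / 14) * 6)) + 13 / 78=1072867 / 61386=17.48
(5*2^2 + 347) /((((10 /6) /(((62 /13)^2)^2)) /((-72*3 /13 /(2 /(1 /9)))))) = -195224951232 /1856465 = -105159.51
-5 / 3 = -1.67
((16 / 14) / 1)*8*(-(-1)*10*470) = 300800 / 7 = 42971.43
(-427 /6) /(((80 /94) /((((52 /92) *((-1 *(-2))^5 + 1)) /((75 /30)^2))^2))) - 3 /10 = -2463337761 /3306250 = -745.05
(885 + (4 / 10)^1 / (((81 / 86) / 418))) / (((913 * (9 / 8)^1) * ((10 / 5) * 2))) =860642 / 3327885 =0.26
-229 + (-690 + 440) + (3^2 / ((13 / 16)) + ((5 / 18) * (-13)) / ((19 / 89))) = -2155591 / 4446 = -484.84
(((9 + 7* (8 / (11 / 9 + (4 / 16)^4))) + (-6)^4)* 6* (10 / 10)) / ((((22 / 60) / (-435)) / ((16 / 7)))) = -191209802688 / 8701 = -21975612.31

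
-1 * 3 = -3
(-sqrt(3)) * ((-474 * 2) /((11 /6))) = 895.63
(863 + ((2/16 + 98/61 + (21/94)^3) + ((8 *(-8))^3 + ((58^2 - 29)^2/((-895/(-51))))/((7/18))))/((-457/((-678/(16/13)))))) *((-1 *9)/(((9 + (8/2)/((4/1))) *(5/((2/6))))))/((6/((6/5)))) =-287110081946904814347/14506100140252000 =-19792.37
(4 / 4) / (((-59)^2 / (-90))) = -90 / 3481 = -0.03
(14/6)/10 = 7/30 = 0.23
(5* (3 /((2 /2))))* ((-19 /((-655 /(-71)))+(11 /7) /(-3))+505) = 7536.25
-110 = -110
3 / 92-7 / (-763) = 419 / 10028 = 0.04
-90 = -90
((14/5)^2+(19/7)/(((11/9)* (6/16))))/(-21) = -26492/40425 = -0.66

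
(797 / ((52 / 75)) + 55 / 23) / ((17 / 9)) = 12399165 / 20332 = 609.83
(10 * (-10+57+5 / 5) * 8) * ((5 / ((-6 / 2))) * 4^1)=-25600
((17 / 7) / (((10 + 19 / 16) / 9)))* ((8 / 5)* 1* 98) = 274176 / 895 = 306.34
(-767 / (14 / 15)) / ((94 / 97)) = -1115985 / 1316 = -848.01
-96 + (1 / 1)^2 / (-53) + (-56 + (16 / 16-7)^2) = -6149 / 53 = -116.02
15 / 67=0.22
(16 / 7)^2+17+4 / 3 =23.56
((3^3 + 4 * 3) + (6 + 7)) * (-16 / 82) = -416 / 41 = -10.15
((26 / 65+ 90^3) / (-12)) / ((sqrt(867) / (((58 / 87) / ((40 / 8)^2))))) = -1822501 * sqrt(3) / 57375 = -55.02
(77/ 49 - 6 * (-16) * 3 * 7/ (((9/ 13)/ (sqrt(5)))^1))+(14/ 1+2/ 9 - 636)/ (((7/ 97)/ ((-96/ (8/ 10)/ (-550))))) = -309919/ 165+2912 * sqrt(5) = 4633.13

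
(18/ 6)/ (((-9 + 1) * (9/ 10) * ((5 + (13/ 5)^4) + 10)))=-3125/ 455232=-0.01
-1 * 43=-43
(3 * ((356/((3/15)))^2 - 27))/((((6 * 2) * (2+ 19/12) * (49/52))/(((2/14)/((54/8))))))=659021584/132741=4964.72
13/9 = 1.44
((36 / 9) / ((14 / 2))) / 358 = 2 / 1253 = 0.00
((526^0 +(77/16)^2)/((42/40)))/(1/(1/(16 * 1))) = 30925/21504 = 1.44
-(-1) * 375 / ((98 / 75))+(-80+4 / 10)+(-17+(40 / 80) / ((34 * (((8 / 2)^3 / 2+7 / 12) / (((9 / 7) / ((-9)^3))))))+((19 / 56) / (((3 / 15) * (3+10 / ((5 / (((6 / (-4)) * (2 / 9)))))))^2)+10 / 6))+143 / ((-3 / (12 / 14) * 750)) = 11915136440087 / 61557867000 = 193.56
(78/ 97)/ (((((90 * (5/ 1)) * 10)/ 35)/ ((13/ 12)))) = 1183/ 174600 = 0.01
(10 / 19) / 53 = 10 / 1007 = 0.01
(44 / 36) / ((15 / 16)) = 176 / 135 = 1.30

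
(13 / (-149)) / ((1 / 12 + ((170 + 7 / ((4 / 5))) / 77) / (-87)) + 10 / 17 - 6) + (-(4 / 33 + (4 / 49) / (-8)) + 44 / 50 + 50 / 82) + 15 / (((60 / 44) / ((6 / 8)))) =352150181888579 / 36511010913300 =9.65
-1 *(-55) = 55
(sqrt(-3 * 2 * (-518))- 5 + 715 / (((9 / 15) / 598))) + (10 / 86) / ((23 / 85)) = 2 * sqrt(777) + 2114320090 / 2967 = 712667.85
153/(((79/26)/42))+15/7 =1170717/553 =2117.03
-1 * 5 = -5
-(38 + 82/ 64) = -1257/ 32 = -39.28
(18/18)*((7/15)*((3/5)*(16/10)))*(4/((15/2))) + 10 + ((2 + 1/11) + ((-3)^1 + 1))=213053/20625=10.33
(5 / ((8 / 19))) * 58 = 2755 / 4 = 688.75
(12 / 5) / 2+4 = 26 / 5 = 5.20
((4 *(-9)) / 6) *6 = -36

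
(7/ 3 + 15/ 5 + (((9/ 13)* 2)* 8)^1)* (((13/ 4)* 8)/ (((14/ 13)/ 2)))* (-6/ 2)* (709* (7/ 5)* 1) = -2359552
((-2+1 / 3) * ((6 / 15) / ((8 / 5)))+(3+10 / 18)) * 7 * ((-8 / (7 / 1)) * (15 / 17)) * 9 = -3390 / 17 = -199.41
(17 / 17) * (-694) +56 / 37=-692.49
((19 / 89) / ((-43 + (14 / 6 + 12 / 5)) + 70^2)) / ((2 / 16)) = 0.00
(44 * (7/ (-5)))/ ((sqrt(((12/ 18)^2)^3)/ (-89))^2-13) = 1778517972/ 375336265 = 4.74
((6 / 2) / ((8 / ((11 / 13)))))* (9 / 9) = 33 / 104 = 0.32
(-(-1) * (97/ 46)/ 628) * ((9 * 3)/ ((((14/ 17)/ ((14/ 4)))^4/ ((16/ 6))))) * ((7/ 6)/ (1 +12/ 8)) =170132277/ 4622080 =36.81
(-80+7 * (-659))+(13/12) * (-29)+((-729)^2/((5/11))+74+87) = 69876407/60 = 1164606.78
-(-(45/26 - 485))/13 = -12565/338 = -37.17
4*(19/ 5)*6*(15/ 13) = 1368/ 13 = 105.23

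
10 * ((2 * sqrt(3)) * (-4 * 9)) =-720 * sqrt(3) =-1247.08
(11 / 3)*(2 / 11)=2 / 3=0.67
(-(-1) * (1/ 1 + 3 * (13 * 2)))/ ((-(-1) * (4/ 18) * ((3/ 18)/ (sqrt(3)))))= 2133 * sqrt(3)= 3694.46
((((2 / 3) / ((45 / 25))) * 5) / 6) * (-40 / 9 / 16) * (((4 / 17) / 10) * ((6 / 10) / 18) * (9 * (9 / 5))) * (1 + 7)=-0.01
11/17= 0.65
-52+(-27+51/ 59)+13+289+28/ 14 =13326/ 59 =225.86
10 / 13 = 0.77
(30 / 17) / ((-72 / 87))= -2.13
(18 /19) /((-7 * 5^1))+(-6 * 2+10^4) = 6642002 /665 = 9987.97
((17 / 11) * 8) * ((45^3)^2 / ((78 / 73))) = 13739964187500 / 143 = 96083665646.85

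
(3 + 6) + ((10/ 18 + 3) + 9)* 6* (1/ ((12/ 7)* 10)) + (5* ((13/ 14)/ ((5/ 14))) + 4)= 5471/ 180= 30.39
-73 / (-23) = 73 / 23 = 3.17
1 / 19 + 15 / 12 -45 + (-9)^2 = 2835 / 76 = 37.30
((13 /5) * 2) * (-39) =-1014 /5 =-202.80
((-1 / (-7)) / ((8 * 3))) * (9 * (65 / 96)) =65 / 1792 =0.04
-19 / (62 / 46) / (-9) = 437 / 279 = 1.57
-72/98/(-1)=36/49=0.73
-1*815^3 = -541343375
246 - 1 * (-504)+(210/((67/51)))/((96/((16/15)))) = 50369/67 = 751.78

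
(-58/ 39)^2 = 3364/ 1521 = 2.21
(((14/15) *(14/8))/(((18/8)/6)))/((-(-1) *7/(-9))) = -28/5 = -5.60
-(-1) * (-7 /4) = -1.75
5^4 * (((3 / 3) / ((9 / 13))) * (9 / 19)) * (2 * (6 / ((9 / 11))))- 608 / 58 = 10350172 / 1653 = 6261.45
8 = 8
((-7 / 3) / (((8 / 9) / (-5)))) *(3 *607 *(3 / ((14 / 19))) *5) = 7784775 / 16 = 486548.44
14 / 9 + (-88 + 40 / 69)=-17774 / 207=-85.86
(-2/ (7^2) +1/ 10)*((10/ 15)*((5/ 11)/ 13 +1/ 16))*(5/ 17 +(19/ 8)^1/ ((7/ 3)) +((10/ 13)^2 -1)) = 940256531/ 270562131840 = 0.00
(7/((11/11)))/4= 7/4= 1.75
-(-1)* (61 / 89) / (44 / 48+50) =732 / 54379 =0.01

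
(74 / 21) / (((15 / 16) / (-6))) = -2368 / 105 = -22.55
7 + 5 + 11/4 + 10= 99/4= 24.75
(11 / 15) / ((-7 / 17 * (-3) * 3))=187 / 945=0.20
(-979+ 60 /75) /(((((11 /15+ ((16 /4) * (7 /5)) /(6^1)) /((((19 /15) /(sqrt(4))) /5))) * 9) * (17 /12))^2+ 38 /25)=-35313020 /1016070497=-0.03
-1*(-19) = 19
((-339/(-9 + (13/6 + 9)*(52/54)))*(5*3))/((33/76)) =-6680.17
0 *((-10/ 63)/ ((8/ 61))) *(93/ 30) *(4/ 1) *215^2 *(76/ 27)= 0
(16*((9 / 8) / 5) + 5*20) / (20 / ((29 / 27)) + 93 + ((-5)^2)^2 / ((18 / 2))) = 67599 / 118145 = 0.57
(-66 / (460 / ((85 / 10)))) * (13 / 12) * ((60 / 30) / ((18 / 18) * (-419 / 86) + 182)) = -104533 / 7007180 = -0.01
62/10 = 31/5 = 6.20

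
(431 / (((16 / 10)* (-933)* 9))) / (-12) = 2155 / 806112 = 0.00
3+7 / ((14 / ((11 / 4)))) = 35 / 8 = 4.38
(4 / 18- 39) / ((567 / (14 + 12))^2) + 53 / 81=1657289 / 2893401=0.57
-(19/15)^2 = -1.60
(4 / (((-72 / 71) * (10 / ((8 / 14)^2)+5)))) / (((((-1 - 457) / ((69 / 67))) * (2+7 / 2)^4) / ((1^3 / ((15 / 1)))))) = 52256 / 2880967767975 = 0.00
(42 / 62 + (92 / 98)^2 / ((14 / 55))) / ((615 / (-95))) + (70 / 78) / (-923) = -492465515492 / 768957006909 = -0.64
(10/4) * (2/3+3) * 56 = 1540/3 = 513.33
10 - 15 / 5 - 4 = 3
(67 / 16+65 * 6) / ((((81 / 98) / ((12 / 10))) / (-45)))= -309043 / 12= -25753.58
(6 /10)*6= 18 /5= 3.60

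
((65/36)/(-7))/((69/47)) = -3055/17388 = -0.18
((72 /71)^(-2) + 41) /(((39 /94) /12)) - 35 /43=439444445 /362232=1213.16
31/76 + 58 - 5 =4059/76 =53.41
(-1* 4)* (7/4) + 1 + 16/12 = -14/3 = -4.67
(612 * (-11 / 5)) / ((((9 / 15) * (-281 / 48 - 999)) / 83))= 8940096 / 48233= 185.35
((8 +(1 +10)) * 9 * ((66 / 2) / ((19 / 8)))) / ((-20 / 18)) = -2138.40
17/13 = 1.31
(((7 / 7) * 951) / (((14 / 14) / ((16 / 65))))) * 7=106512 / 65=1638.65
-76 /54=-38 /27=-1.41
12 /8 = 3 /2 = 1.50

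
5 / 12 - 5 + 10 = 65 / 12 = 5.42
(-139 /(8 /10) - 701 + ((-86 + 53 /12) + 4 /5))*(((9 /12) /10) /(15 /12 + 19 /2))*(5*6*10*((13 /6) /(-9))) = 186329 /387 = 481.47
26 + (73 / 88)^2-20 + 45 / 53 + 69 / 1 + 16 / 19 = 603419935 / 7798208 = 77.38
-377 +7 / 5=-1878 / 5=-375.60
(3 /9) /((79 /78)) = 26 /79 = 0.33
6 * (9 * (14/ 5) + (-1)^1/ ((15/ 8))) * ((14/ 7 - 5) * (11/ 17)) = -4884/ 17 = -287.29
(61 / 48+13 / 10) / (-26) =-617 / 6240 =-0.10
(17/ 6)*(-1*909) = -5151/ 2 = -2575.50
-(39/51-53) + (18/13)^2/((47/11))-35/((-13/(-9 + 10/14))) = 4101742/135031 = 30.38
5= 5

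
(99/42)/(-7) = -33/98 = -0.34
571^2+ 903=326944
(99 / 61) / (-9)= -11 / 61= -0.18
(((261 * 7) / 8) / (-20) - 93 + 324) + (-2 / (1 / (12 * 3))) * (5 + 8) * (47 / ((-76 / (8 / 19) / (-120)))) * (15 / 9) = -2802804987 / 57760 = -48525.02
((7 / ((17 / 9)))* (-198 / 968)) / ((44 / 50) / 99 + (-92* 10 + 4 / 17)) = 127575 / 154794904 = 0.00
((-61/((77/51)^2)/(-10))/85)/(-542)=-9333/160675900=-0.00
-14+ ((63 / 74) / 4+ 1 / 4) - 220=-69127 / 296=-233.54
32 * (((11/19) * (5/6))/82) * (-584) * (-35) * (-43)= -165479.16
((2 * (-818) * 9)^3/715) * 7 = -22344748267968/715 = -31251396178.98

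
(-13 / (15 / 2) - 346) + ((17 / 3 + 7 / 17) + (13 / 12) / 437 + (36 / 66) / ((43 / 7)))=-24004524781 / 70278340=-341.56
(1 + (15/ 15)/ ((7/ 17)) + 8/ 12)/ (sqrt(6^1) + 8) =344/ 609 - 43 * sqrt(6)/ 609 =0.39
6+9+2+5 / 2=39 / 2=19.50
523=523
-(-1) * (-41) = -41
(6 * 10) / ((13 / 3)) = 180 / 13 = 13.85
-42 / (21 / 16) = -32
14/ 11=1.27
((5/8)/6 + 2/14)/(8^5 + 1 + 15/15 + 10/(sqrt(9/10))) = 815973/108246377120 -83* sqrt(10)/108246377120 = 0.00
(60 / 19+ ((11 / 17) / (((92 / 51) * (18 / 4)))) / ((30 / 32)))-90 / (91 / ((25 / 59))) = 298145618 / 105581385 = 2.82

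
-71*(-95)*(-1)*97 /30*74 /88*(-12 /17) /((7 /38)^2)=3495607042 /9163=381491.55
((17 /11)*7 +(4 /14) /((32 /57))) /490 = 2791 /120736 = 0.02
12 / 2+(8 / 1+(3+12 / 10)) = 91 / 5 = 18.20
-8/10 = -4/5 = -0.80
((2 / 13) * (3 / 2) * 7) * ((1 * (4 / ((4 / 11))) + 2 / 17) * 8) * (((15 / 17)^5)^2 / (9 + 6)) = 1220653546875000 / 445534651999229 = 2.74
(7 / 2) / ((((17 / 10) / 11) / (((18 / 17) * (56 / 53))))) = 388080 / 15317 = 25.34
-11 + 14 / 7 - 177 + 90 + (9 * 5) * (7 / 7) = -51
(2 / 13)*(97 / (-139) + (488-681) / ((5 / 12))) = -644818 / 9035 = -71.37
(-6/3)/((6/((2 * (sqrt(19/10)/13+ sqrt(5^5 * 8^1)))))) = -100 * sqrt(10)/3 - sqrt(190)/195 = -105.48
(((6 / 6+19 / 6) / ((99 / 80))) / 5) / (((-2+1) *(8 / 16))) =-400 / 297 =-1.35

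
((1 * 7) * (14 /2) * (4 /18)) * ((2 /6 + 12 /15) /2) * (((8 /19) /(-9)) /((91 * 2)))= -476 /300105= -0.00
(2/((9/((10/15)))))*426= 568/9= 63.11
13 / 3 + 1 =16 / 3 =5.33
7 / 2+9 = 25 / 2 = 12.50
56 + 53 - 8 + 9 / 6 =205 / 2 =102.50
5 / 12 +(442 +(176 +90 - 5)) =703.42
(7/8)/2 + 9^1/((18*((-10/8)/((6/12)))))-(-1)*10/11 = 1009/880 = 1.15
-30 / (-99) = 10 / 33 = 0.30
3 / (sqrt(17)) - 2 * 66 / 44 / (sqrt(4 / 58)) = -3 * sqrt(58) / 2 + 3 * sqrt(17) / 17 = -10.70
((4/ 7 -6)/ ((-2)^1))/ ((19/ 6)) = 6/ 7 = 0.86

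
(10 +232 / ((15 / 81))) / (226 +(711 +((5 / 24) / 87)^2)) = 357499008 / 265264945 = 1.35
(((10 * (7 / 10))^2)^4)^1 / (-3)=-5764801 / 3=-1921600.33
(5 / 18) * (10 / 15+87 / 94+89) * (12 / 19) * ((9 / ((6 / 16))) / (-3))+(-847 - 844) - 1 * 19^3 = -69738230 / 8037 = -8677.15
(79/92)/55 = 79/5060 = 0.02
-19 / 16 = -1.19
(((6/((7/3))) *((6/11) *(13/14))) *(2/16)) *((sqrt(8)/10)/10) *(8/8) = 351 *sqrt(2)/107800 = 0.00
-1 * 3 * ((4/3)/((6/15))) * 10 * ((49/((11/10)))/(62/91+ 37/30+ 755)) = -133770000/22730147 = -5.89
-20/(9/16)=-320/9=-35.56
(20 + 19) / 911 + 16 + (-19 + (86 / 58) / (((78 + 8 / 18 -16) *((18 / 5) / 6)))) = -43319217 / 14847478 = -2.92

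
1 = 1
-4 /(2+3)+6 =26 /5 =5.20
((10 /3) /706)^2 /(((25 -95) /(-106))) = 265 /7850367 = 0.00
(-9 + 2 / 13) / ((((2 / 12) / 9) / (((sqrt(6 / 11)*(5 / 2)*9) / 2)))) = -139725*sqrt(66) / 286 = -3968.99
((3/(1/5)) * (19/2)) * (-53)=-15105/2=-7552.50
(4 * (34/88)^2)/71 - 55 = -1889731/34364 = -54.99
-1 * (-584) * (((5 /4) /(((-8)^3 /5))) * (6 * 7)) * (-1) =38325 /128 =299.41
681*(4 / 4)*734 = 499854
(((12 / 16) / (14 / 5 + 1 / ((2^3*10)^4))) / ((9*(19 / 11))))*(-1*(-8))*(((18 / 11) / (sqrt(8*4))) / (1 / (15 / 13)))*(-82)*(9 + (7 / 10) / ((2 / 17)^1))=-86906880000*sqrt(2) / 2179072019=-56.40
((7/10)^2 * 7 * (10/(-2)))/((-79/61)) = 20923/1580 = 13.24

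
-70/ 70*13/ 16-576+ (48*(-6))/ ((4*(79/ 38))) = -772867/ 1264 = -611.45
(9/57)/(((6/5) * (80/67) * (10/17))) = 1139/6080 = 0.19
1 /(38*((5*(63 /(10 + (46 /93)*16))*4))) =119 /318060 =0.00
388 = 388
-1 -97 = -98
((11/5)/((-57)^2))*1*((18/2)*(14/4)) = 77/3610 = 0.02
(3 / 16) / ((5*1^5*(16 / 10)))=3 / 128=0.02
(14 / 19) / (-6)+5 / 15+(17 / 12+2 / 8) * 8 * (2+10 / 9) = 21388 / 513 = 41.69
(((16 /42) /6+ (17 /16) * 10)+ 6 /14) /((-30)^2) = 5603 /453600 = 0.01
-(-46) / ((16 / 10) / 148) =4255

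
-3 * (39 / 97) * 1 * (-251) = 29367 / 97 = 302.75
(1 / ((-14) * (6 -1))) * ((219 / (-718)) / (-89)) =-219 / 4473140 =-0.00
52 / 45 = 1.16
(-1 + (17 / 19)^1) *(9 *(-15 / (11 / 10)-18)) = 6264 / 209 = 29.97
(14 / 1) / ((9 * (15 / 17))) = 238 / 135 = 1.76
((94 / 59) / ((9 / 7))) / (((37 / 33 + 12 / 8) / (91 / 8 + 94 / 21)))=1376771 / 183726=7.49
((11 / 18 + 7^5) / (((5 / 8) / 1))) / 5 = 1210148 / 225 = 5378.44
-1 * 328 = -328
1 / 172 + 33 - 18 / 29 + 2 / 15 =2433031 / 74820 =32.52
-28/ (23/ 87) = -2436/ 23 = -105.91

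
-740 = -740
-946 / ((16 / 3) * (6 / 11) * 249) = -5203 / 3984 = -1.31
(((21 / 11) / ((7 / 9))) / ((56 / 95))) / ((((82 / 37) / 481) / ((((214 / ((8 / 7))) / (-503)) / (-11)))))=4884475635 / 159704512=30.58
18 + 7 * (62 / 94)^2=46489 / 2209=21.05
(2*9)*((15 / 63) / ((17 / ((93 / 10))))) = 279 / 119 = 2.34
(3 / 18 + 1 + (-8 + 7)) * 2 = 1 / 3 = 0.33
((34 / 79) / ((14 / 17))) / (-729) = -289 / 403137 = -0.00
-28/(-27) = 28/27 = 1.04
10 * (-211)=-2110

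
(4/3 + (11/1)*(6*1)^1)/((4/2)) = 101/3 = 33.67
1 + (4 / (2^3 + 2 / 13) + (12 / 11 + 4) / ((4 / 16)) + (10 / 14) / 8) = 716411 / 32648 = 21.94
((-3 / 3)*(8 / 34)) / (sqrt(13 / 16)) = -16*sqrt(13) / 221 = -0.26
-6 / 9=-2 / 3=-0.67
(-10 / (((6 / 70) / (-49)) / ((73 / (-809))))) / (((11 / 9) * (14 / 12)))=-3219300 / 8899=-361.76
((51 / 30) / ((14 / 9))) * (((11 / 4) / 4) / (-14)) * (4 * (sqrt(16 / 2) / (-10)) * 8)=1683 * sqrt(2) / 4900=0.49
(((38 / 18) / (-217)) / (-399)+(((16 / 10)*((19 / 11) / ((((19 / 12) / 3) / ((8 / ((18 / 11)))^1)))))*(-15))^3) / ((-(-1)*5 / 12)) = -9289133457404 / 68355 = -135895449.60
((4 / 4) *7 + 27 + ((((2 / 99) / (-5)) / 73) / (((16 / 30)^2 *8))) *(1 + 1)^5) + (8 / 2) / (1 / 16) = 629547 / 6424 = 98.00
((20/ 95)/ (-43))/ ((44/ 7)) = -7/ 8987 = -0.00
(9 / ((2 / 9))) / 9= 9 / 2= 4.50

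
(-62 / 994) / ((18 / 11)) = -341 / 8946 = -0.04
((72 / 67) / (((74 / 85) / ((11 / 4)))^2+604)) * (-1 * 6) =-94416300 / 8846001893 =-0.01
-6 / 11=-0.55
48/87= 16/29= 0.55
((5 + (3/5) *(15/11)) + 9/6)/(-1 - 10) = -0.67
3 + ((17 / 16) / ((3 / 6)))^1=41 / 8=5.12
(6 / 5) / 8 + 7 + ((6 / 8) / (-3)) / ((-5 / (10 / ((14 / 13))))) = 533 / 70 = 7.61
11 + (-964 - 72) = -1025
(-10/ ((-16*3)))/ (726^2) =5/ 12649824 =0.00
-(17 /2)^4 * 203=-16954763 /16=-1059672.69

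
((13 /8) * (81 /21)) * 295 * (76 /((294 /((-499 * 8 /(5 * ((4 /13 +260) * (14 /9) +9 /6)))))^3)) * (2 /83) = -2036810474267964928 /2016320211166323653675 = -0.00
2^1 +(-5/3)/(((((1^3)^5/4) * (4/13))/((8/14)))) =-218/21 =-10.38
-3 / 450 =-1 / 150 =-0.01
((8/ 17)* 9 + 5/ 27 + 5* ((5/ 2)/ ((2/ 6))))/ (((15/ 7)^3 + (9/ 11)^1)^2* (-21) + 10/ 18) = -78260837501/ 4452194455806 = -0.02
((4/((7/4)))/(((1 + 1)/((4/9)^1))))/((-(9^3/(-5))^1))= 160/45927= 0.00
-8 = -8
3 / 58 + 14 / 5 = 2.85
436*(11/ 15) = 319.73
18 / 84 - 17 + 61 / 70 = -557 / 35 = -15.91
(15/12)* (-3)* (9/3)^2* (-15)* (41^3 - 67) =69714675/2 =34857337.50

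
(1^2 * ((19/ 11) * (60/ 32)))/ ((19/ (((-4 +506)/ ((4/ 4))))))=3765/ 44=85.57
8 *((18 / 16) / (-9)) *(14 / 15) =-14 / 15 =-0.93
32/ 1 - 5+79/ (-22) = 515/ 22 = 23.41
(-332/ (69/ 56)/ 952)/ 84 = -83/ 24633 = -0.00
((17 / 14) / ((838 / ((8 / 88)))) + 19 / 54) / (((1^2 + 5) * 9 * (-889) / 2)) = -0.00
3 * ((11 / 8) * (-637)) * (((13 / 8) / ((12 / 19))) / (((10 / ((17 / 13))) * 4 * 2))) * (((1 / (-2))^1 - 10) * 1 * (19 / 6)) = 301013713 / 81920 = 3674.48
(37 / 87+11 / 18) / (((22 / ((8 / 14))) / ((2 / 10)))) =541 / 100485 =0.01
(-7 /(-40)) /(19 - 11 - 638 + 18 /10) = -7 /25128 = -0.00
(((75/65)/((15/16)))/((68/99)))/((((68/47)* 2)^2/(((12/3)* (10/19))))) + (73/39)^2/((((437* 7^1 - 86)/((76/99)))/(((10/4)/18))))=0.45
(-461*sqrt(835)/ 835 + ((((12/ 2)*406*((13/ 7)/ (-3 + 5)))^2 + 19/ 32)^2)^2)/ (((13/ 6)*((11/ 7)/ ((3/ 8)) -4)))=45277398850644975221853803377582383/ 27262976 -29043*sqrt(835)/ 21710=1660765092213152930254342000.00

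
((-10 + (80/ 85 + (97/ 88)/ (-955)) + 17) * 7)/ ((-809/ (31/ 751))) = -2461593967/ 868007392120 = -0.00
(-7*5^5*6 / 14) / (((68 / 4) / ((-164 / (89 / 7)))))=7113.35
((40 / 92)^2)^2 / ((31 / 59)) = 590000 / 8675071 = 0.07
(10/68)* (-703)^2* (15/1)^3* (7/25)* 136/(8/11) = 25686512775/2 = 12843256387.50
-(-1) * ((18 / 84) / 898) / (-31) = -3 / 389732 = -0.00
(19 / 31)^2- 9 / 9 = -600 / 961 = -0.62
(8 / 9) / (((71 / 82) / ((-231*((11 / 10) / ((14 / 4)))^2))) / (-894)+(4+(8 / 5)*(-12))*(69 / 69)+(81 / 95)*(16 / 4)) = -4943696032 / 65568784981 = -0.08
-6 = -6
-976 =-976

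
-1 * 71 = -71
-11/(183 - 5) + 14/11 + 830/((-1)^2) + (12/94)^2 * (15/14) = 25166731253/30276554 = 831.23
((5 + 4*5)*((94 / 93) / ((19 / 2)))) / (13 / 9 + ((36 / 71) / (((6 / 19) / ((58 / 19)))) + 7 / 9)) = 0.37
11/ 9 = 1.22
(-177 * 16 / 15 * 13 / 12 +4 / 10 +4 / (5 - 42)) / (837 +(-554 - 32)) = -113354 / 139305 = -0.81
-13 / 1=-13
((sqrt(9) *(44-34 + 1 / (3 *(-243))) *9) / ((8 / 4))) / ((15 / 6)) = 7289 / 135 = 53.99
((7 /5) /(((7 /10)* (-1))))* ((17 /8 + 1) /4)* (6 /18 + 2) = -175 /48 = -3.65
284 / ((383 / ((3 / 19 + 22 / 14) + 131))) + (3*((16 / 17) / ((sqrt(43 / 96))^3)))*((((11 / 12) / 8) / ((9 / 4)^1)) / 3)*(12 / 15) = 11264*sqrt(258) / 1414485 + 5013452 / 50939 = 98.55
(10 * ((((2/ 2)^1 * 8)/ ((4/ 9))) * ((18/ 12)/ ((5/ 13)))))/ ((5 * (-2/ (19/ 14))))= -6669/ 70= -95.27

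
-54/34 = -27/17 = -1.59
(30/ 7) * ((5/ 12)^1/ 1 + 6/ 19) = 835/ 266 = 3.14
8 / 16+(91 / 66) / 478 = 15865 / 31548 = 0.50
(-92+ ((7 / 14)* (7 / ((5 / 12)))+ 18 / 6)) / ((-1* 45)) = 403 / 225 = 1.79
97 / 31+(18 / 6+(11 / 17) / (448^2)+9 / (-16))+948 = 100859693653 / 105771008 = 953.57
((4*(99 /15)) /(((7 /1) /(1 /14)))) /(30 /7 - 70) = -33 /8050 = -0.00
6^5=7776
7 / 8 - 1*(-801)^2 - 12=-5132897 / 8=-641612.12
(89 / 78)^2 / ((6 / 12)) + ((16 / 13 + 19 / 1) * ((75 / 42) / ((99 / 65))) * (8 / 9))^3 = 768802168619383757 / 82005679669914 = 9374.99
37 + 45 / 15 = 40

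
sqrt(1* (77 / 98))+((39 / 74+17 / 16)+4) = sqrt(154) / 14+3309 / 592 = 6.48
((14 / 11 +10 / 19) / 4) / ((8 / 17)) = 799 / 836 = 0.96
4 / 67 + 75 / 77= 5333 / 5159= 1.03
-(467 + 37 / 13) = -6108 / 13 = -469.85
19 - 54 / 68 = 619 / 34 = 18.21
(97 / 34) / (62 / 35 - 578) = -3395 / 685712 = -0.00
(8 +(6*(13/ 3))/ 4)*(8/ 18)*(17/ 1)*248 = 244528/ 9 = 27169.78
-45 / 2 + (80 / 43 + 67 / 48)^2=-50680319 / 4260096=-11.90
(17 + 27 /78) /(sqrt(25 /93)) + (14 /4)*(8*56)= 451*sqrt(93) /130 + 1568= 1601.46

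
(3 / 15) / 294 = 0.00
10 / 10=1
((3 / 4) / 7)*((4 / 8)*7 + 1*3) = 39 / 56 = 0.70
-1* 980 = -980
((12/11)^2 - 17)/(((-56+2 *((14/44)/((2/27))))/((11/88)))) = 1913/45892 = 0.04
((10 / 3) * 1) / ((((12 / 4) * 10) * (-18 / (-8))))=4 / 81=0.05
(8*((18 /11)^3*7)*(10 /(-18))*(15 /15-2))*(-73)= -13245120 /1331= -9951.25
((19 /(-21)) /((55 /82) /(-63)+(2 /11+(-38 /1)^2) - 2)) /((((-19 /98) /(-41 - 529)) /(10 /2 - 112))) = 16173816120 /81952819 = 197.36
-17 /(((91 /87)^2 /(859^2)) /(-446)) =42345631413198 /8281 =5113589109.19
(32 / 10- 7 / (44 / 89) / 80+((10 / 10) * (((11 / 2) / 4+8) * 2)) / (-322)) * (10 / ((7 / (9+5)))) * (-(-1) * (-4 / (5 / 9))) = -426.93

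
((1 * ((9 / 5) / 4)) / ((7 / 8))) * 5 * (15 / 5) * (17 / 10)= 459 / 35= 13.11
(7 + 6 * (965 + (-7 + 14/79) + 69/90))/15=2275462/5925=384.04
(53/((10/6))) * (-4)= -636/5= -127.20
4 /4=1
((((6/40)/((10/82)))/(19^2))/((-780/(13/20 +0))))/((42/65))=-533/121296000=-0.00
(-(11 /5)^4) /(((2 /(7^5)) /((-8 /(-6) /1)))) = -262476.04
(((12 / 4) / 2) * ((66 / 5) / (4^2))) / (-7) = -99 / 560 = -0.18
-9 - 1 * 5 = -14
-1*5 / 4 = -5 / 4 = -1.25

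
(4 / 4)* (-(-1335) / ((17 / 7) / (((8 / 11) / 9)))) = 44.42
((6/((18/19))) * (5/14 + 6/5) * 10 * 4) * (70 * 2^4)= 1325440/3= 441813.33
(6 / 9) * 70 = 140 / 3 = 46.67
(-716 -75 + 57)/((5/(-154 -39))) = 141662/5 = 28332.40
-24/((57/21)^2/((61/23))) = -8.64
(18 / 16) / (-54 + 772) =0.00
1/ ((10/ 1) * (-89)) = -1/ 890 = -0.00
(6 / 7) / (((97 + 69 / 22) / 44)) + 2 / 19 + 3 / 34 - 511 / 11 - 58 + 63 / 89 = -1006256641141 / 9752764714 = -103.18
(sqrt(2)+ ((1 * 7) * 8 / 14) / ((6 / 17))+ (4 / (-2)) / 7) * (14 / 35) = 2 * sqrt(2) / 5+ 464 / 105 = 4.98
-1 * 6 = -6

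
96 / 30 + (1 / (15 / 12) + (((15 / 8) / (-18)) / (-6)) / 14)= 16133 / 4032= 4.00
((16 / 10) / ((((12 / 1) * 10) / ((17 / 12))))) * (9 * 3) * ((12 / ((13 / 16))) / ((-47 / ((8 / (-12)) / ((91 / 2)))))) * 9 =29376 / 1390025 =0.02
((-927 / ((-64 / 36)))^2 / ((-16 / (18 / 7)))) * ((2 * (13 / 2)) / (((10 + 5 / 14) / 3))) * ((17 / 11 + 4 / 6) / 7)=-594501848109 / 11432960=-51998.94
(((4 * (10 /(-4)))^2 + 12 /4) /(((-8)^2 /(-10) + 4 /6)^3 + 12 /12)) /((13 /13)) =-347625 /632681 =-0.55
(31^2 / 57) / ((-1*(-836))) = 961 / 47652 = 0.02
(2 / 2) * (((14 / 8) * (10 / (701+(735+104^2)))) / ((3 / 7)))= 245 / 73512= 0.00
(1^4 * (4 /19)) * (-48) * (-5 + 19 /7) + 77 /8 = 34817 /1064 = 32.72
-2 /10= -1 /5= -0.20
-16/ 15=-1.07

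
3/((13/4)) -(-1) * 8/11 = 236/143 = 1.65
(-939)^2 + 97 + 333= 882151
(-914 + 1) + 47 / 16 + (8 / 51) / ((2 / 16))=-741587 / 816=-908.81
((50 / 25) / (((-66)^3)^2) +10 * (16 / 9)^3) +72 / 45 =3980239323223 / 68878291680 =57.79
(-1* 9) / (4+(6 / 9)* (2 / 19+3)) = -513 / 346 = -1.48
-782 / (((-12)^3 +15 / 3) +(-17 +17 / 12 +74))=552 / 1175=0.47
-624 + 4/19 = -11852/19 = -623.79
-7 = -7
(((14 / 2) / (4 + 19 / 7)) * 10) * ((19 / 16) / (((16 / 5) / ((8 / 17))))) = 23275 / 12784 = 1.82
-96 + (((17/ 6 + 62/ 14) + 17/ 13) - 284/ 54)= -455477/ 4914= -92.69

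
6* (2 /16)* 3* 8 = 18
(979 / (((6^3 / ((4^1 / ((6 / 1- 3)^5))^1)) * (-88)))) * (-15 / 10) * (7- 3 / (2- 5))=89 / 8748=0.01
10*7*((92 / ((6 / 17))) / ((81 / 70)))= 3831800 / 243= 15768.72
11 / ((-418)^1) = -1 / 38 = -0.03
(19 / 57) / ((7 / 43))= 43 / 21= 2.05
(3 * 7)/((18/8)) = 28/3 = 9.33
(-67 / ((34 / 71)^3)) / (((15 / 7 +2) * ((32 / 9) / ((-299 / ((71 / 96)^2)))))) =3225873924 / 142477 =22641.37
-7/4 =-1.75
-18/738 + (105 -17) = 87.98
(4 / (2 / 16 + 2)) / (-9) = -32 / 153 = -0.21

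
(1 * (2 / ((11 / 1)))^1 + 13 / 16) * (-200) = -4375 / 22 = -198.86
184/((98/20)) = 1840/49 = 37.55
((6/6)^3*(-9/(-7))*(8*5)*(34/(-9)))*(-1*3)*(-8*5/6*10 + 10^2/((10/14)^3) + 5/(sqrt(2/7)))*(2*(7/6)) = 3400*sqrt(14) + 847552/3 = 295238.97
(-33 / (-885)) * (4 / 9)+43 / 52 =116453 / 138060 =0.84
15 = 15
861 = 861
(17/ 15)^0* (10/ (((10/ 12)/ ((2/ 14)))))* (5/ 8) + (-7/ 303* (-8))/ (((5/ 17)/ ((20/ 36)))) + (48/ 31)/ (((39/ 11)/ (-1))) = 15136571/ 15385734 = 0.98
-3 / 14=-0.21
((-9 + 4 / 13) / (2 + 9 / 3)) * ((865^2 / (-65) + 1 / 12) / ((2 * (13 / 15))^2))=3043757265 / 456976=6660.65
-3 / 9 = -1 / 3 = -0.33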